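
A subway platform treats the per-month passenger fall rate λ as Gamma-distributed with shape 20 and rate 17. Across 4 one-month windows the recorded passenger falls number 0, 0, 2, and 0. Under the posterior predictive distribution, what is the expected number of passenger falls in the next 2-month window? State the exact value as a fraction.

44/21

Total count: 0 + 0 + 2 + 0 = 2.
Total exposure: 4 months.
Posterior: α' = 20 + 2 = 22, β' = 17 + 4 = 21.
Predictive mean over a 2-month window = T·E[λ|data] = 2·22/21 = 44/21.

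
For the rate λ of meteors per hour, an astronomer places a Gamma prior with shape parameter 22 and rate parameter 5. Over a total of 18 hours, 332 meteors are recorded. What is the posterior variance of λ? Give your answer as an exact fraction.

Total count 332 over total exposure 18 hours.
The Gamma prior is conjugate for the Poisson rate, so λ | data ~ Gamma(22+332, 5+18) = Gamma(354, 23).
Posterior variance = α'/β'² = 354/529.

354/529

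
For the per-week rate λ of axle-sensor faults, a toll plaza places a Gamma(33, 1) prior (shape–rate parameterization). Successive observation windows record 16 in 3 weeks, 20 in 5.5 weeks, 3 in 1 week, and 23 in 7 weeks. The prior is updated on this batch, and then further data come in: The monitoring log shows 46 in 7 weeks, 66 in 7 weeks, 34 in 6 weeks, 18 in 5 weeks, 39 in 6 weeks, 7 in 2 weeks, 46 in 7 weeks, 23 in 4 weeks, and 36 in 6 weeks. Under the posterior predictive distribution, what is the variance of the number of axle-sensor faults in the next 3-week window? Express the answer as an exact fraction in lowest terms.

Total count: 16 + 20 + 3 + 23 = 62.
Total exposure: 3 + 5.5 + 1 + 7 = 16.5 weeks.
After the first batch: Gamma(33 + 62, 1 + 16.5) = Gamma(95, 35/2).
Total count: 46 + 66 + 34 + 18 + 39 + 7 + 46 + 23 + 36 = 315.
Total exposure: 7 + 7 + 6 + 5 + 6 + 2 + 7 + 4 + 6 = 50 weeks.
After the second batch: Gamma(95 + 315, 35/2 + 50) = Gamma(410, 135/2).
The posterior predictive for a window of length T is Negative Binomial with variance T·α'·(β'+T)/β'² = 3·410·(141/2)/(18225/4) = 7708/405.

7708/405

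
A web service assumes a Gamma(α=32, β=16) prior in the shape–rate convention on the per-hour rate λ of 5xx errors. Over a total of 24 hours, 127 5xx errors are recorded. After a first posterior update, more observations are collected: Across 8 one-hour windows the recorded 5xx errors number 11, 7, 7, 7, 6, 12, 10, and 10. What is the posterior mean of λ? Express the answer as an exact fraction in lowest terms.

Total count 127 over total exposure 24 hours.
After the first batch: Gamma(32 + 127, 16 + 24) = Gamma(159, 40).
Total count: 11 + 7 + 7 + 7 + 6 + 12 + 10 + 10 = 70.
Total exposure: 8 hours.
After the second batch: Gamma(159 + 70, 40 + 8) = Gamma(229, 48).
Posterior mean = α'/β' = 229/48.

229/48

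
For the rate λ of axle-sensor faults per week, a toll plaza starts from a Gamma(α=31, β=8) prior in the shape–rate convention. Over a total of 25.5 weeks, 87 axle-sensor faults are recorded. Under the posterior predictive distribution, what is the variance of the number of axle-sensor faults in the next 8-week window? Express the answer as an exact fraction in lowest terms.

Total count 87 over total exposure 25.5 weeks.
Gamma(α, β) with Poisson data over total exposure Σt gives posterior Gamma(α+Σx, β+Σt) = Gamma(118, 67/2).
The posterior predictive for a window of length T is Negative Binomial with variance T·α'·(β'+T)/β'² = 8·118·(83/2)/(4489/4) = 156704/4489.

156704/4489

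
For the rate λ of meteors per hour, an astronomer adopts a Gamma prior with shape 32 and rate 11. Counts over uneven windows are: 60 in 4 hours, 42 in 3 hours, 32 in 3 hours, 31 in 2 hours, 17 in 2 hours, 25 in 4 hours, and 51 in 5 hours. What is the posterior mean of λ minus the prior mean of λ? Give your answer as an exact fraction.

1051/187

Total count: 60 + 42 + 32 + 31 + 17 + 25 + 51 = 258.
Total exposure: 4 + 3 + 3 + 2 + 2 + 4 + 5 = 23 hours.
Posterior: α' = 32 + 258 = 290, β' = 11 + 23 = 34.
Posterior mean = 290/34 = 145/17; prior mean = 32/11 = 32/11. Difference = 145/17 − 32/11 = 1051/187.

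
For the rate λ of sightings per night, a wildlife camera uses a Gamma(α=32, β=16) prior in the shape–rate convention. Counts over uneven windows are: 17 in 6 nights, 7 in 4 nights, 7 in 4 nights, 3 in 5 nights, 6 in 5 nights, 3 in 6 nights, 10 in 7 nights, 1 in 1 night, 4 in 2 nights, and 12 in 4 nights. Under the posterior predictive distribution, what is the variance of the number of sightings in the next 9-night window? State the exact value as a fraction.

3519/200

Total count: 17 + 7 + 7 + 3 + 6 + 3 + 10 + 1 + 4 + 12 = 70.
Total exposure: 6 + 4 + 4 + 5 + 5 + 6 + 7 + 1 + 2 + 4 = 44 nights.
The Gamma prior is conjugate for the Poisson rate, so λ | data ~ Gamma(32+70, 16+44) = Gamma(102, 60).
The posterior predictive for a window of length T is Negative Binomial with variance T·α'·(β'+T)/β'² = 9·102·69/3600 = 3519/200.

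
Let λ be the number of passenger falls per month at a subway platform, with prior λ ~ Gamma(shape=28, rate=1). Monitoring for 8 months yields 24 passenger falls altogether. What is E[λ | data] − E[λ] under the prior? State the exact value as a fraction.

Total count 24 over total exposure 8 months.
The Gamma prior is conjugate for the Poisson rate, so λ | data ~ Gamma(28+24, 1+8) = Gamma(52, 9).
Posterior mean = 52/9 = 52/9; prior mean = 28/1 = 28. Difference = 52/9 − 28 = -200/9.

-200/9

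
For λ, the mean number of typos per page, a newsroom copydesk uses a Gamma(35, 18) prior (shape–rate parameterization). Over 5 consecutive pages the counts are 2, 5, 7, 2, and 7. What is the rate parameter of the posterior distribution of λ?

23

Total count: 2 + 5 + 7 + 2 + 7 = 23.
Total exposure: 5 pages.
By Gamma–Poisson conjugacy, the posterior is Gamma(α + Σx, β + Σt) = Gamma(35 + 23, 18 + 5) = Gamma(58, 23).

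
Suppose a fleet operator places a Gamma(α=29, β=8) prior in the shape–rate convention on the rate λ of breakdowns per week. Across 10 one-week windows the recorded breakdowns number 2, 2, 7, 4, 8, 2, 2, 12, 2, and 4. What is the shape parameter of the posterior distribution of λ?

74

Total count: 2 + 2 + 7 + 4 + 8 + 2 + 2 + 12 + 2 + 4 = 45.
Total exposure: 10 weeks.
Gamma(α, β) with Poisson data over total exposure Σt gives posterior Gamma(α+Σx, β+Σt) = Gamma(74, 18).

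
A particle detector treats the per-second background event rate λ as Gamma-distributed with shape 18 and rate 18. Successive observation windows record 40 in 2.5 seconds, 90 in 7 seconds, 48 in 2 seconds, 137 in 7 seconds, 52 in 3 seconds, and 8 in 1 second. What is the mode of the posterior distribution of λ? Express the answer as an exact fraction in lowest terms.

Total count: 40 + 90 + 48 + 137 + 52 + 8 = 375.
Total exposure: 2.5 + 7 + 2 + 7 + 3 + 1 = 22.5 seconds.
The Gamma prior is conjugate for the Poisson rate, so λ | data ~ Gamma(18+375, 18+22.5) = Gamma(393, 81/2).
Posterior mode = (α'−1)/β' = 392/(81/2) = 784/81.

784/81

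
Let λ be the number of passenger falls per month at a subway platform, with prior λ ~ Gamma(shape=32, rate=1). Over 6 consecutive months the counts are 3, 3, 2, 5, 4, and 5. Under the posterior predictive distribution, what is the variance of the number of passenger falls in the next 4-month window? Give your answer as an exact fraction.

Total count: 3 + 3 + 2 + 5 + 4 + 5 = 22.
Total exposure: 6 months.
Gamma(α, β) with Poisson data over total exposure Σt gives posterior Gamma(α+Σx, β+Σt) = Gamma(54, 7).
The posterior predictive for a window of length T is Negative Binomial with variance T·α'·(β'+T)/β'² = 4·54·11/49 = 2376/49.

2376/49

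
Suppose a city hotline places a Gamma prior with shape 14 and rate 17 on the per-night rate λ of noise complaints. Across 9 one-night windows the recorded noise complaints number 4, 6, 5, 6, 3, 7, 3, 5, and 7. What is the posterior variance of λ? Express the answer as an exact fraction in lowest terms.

15/169

Total count: 4 + 6 + 5 + 6 + 3 + 7 + 3 + 5 + 7 = 46.
Total exposure: 9 nights.
Posterior: α' = 14 + 46 = 60, β' = 17 + 9 = 26.
Posterior variance = α'/β'² = 60/676 = 15/169.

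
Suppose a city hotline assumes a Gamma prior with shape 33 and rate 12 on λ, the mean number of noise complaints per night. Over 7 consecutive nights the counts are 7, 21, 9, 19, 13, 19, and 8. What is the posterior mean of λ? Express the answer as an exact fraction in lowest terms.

Total count: 7 + 21 + 9 + 19 + 13 + 19 + 8 = 96.
Total exposure: 7 nights.
Gamma(α, β) with Poisson data over total exposure Σt gives posterior Gamma(α+Σx, β+Σt) = Gamma(129, 19).
Posterior mean = α'/β' = 129/19.

129/19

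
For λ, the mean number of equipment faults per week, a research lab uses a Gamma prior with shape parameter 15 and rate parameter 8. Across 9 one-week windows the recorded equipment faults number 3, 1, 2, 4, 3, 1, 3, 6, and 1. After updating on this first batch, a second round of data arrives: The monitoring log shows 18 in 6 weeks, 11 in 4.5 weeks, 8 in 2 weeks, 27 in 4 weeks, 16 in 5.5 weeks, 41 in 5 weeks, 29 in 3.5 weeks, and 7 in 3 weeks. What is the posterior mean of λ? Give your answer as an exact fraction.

392/101

Total count: 3 + 1 + 2 + 4 + 3 + 1 + 3 + 6 + 1 = 24.
Total exposure: 9 weeks.
After the first batch: Gamma(15 + 24, 8 + 9) = Gamma(39, 17).
Total count: 18 + 11 + 8 + 27 + 16 + 41 + 29 + 7 = 157.
Total exposure: 6 + 4.5 + 2 + 4 + 5.5 + 5 + 3.5 + 3 = 33.5 weeks.
After the second batch: Gamma(39 + 157, 17 + 33.5) = Gamma(196, 101/2).
Posterior mean = α'/β' = 196/(101/2) = 392/101.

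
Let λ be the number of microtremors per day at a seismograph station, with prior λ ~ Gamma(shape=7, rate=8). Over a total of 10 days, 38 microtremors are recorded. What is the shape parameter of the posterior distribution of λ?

Total count 38 over total exposure 10 days.
Gamma(α, β) with Poisson data over total exposure Σt gives posterior Gamma(α+Σx, β+Σt) = Gamma(45, 18).

45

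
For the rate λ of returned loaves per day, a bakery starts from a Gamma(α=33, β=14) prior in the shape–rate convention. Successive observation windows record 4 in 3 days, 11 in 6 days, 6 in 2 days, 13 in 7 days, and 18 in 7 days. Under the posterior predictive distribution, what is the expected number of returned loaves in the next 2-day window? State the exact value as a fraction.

170/39

Total count: 4 + 11 + 6 + 13 + 18 = 52.
Total exposure: 3 + 6 + 2 + 7 + 7 = 25 days.
The Gamma prior is conjugate for the Poisson rate, so λ | data ~ Gamma(33+52, 14+25) = Gamma(85, 39).
Predictive mean over a 2-day window = T·E[λ|data] = 2·85/39 = 170/39.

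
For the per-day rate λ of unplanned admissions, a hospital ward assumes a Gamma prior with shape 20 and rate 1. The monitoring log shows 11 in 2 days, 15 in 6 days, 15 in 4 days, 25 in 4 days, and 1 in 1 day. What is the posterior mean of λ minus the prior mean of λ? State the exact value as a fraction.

Total count: 11 + 15 + 15 + 25 + 1 = 67.
Total exposure: 2 + 6 + 4 + 4 + 1 = 17 days.
The Gamma prior is conjugate for the Poisson rate, so λ | data ~ Gamma(20+67, 1+17) = Gamma(87, 18).
Posterior mean = 87/18 = 29/6; prior mean = 20/1 = 20. Difference = 29/6 − 20 = -91/6.

-91/6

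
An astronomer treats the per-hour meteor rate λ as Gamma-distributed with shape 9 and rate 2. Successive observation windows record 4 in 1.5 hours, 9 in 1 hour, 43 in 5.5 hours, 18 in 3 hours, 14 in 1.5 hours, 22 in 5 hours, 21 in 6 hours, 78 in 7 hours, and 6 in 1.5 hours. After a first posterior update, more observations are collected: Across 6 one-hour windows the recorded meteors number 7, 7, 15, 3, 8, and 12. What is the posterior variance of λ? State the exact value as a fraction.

69/400

Total count: 4 + 9 + 43 + 18 + 14 + 22 + 21 + 78 + 6 = 215.
Total exposure: 1.5 + 1 + 5.5 + 3 + 1.5 + 5 + 6 + 7 + 1.5 = 32 hours.
After the first batch: Gamma(9 + 215, 2 + 32) = Gamma(224, 34).
Total count: 7 + 7 + 15 + 3 + 8 + 12 = 52.
Total exposure: 6 hours.
After the second batch: Gamma(224 + 52, 34 + 6) = Gamma(276, 40).
Posterior variance = α'/β'² = 276/1600 = 69/400.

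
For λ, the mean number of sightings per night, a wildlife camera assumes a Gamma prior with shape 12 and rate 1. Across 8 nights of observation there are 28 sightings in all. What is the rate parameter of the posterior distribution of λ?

Total count 28 over total exposure 8 nights.
Posterior: α' = 12 + 28 = 40, β' = 1 + 8 = 9.

9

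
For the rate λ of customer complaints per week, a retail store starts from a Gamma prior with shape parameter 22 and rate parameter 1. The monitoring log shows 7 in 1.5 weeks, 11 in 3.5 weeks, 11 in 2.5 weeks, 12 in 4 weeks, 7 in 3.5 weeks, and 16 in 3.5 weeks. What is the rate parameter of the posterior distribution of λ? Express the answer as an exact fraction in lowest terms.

Total count: 7 + 11 + 11 + 12 + 7 + 16 = 64.
Total exposure: 1.5 + 3.5 + 2.5 + 4 + 3.5 + 3.5 = 18.5 weeks.
Conjugate update: add total count to the shape and total exposure to the rate, giving Gamma(86, 39/2).

39/2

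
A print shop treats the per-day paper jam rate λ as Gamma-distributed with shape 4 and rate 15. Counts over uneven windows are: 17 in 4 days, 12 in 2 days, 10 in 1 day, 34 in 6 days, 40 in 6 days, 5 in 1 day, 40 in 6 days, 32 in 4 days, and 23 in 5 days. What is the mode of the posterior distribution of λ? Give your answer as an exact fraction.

108/25

Total count: 17 + 12 + 10 + 34 + 40 + 5 + 40 + 32 + 23 = 213.
Total exposure: 4 + 2 + 1 + 6 + 6 + 1 + 6 + 4 + 5 = 35 days.
Posterior: α' = 4 + 213 = 217, β' = 15 + 35 = 50.
Posterior mode = (α'−1)/β' = 216/50 = 108/25.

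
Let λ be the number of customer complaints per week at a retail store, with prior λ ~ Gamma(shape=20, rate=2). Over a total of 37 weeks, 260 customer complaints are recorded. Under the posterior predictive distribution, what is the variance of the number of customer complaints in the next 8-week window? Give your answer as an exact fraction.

105280/1521

Total count 260 over total exposure 37 weeks.
Posterior: α' = 20 + 260 = 280, β' = 2 + 37 = 39.
The posterior predictive for a window of length T is Negative Binomial with variance T·α'·(β'+T)/β'² = 8·280·47/1521 = 105280/1521.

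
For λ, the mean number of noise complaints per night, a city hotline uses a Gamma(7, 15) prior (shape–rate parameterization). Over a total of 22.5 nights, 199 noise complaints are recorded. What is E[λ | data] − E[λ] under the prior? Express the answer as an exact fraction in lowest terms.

377/75

Total count 199 over total exposure 22.5 nights.
The Gamma prior is conjugate for the Poisson rate, so λ | data ~ Gamma(7+199, 15+22.5) = Gamma(206, 75/2).
Posterior mean = 206/(75/2) = 412/75; prior mean = 7/15 = 7/15. Difference = 412/75 − 7/15 = 377/75.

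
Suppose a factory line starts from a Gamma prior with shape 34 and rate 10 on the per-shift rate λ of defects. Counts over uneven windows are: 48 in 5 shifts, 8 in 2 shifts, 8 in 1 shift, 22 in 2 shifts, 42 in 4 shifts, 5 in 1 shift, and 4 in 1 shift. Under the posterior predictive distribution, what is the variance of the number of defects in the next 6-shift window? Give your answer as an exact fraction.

Total count: 48 + 8 + 8 + 22 + 42 + 5 + 4 = 137.
Total exposure: 5 + 2 + 1 + 2 + 4 + 1 + 1 = 16 shifts.
By Gamma–Poisson conjugacy, the posterior is Gamma(α + Σx, β + Σt) = Gamma(34 + 137, 10 + 16) = Gamma(171, 26).
The posterior predictive for a window of length T is Negative Binomial with variance T·α'·(β'+T)/β'² = 6·171·32/676 = 8208/169.

8208/169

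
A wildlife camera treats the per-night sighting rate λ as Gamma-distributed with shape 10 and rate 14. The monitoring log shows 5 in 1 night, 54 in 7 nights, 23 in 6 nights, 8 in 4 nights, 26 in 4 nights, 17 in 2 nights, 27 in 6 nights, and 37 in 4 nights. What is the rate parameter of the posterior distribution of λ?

48

Total count: 5 + 54 + 23 + 8 + 26 + 17 + 27 + 37 = 197.
Total exposure: 1 + 7 + 6 + 4 + 4 + 2 + 6 + 4 = 34 nights.
By Gamma–Poisson conjugacy, the posterior is Gamma(α + Σx, β + Σt) = Gamma(10 + 197, 14 + 34) = Gamma(207, 48).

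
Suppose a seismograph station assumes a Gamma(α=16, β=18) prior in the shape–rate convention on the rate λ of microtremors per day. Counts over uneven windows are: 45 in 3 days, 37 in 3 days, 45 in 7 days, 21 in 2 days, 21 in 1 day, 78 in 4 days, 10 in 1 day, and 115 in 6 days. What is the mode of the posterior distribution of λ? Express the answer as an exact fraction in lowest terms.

Total count: 45 + 37 + 45 + 21 + 21 + 78 + 10 + 115 = 372.
Total exposure: 3 + 3 + 7 + 2 + 1 + 4 + 1 + 6 = 27 days.
Posterior: α' = 16 + 372 = 388, β' = 18 + 27 = 45.
Posterior mode = (α'−1)/β' = 387/45 = 43/5.

43/5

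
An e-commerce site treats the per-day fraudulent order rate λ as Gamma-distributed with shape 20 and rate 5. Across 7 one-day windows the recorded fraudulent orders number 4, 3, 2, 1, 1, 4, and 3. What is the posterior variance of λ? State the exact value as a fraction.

19/72

Total count: 4 + 3 + 2 + 1 + 1 + 4 + 3 = 18.
Total exposure: 7 days.
The Gamma prior is conjugate for the Poisson rate, so λ | data ~ Gamma(20+18, 5+7) = Gamma(38, 12).
Posterior variance = α'/β'² = 38/144 = 19/72.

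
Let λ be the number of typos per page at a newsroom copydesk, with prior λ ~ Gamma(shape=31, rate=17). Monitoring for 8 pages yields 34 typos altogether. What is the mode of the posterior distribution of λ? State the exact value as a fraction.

64/25

Total count 34 over total exposure 8 pages.
By Gamma–Poisson conjugacy, the posterior is Gamma(α + Σx, β + Σt) = Gamma(31 + 34, 17 + 8) = Gamma(65, 25).
Posterior mode = (α'−1)/β' = 64/25.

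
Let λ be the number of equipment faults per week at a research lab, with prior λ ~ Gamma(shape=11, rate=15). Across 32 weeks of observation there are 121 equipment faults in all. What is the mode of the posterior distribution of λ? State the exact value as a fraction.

Total count 121 over total exposure 32 weeks.
By Gamma–Poisson conjugacy, the posterior is Gamma(α + Σx, β + Σt) = Gamma(11 + 121, 15 + 32) = Gamma(132, 47).
Posterior mode = (α'−1)/β' = 131/47.

131/47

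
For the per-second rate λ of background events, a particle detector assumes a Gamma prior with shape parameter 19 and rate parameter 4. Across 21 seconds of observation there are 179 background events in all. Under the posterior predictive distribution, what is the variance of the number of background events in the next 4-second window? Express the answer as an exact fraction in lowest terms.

22968/625

Total count 179 over total exposure 21 seconds.
By Gamma–Poisson conjugacy, the posterior is Gamma(α + Σx, β + Σt) = Gamma(19 + 179, 4 + 21) = Gamma(198, 25).
The posterior predictive for a window of length T is Negative Binomial with variance T·α'·(β'+T)/β'² = 4·198·29/625 = 22968/625.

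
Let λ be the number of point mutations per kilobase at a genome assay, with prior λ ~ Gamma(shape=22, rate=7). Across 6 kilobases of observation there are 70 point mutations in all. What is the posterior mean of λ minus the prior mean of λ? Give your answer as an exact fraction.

Total count 70 over total exposure 6 kilobases.
Gamma(α, β) with Poisson data over total exposure Σt gives posterior Gamma(α+Σx, β+Σt) = Gamma(92, 13).
Posterior mean = 92/13 = 92/13; prior mean = 22/7 = 22/7. Difference = 92/13 − 22/7 = 358/91.

358/91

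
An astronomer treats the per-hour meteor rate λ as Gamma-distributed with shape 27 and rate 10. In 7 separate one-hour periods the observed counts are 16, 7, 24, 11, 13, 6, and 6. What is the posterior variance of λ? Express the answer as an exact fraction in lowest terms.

110/289

Total count: 16 + 7 + 24 + 11 + 13 + 6 + 6 = 83.
Total exposure: 7 hours.
Posterior: α' = 27 + 83 = 110, β' = 10 + 7 = 17.
Posterior variance = α'/β'² = 110/289.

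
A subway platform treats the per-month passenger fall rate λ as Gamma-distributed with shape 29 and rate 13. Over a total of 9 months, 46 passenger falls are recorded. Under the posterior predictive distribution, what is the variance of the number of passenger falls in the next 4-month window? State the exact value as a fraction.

Total count 46 over total exposure 9 months.
The Gamma prior is conjugate for the Poisson rate, so λ | data ~ Gamma(29+46, 13+9) = Gamma(75, 22).
The posterior predictive for a window of length T is Negative Binomial with variance T·α'·(β'+T)/β'² = 4·75·26/484 = 1950/121.

1950/121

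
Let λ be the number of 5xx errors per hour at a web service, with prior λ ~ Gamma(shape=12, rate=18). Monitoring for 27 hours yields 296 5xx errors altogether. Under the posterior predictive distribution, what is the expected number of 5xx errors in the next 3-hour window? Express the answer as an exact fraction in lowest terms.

Total count 296 over total exposure 27 hours.
By Gamma–Poisson conjugacy, the posterior is Gamma(α + Σx, β + Σt) = Gamma(12 + 296, 18 + 27) = Gamma(308, 45).
Predictive mean over a 3-hour window = T·E[λ|data] = 3·308/45 = 308/15.

308/15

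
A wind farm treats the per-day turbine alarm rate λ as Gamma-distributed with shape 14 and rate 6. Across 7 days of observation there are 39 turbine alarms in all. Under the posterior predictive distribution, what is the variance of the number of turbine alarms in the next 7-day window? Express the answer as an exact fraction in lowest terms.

7420/169

Total count 39 over total exposure 7 days.
Gamma(α, β) with Poisson data over total exposure Σt gives posterior Gamma(α+Σx, β+Σt) = Gamma(53, 13).
The posterior predictive for a window of length T is Negative Binomial with variance T·α'·(β'+T)/β'² = 7·53·20/169 = 7420/169.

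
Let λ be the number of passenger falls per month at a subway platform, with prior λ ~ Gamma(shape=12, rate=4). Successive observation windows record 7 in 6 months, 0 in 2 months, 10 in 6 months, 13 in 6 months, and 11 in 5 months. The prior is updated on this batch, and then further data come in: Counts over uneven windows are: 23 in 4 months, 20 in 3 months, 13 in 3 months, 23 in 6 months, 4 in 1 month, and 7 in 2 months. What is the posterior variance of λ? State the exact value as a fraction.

143/2304

Total count: 7 + 0 + 10 + 13 + 11 = 41.
Total exposure: 6 + 2 + 6 + 6 + 5 = 25 months.
After the first batch: Gamma(12 + 41, 4 + 25) = Gamma(53, 29).
Total count: 23 + 20 + 13 + 23 + 4 + 7 = 90.
Total exposure: 4 + 3 + 3 + 6 + 1 + 2 = 19 months.
After the second batch: Gamma(53 + 90, 29 + 19) = Gamma(143, 48).
Posterior variance = α'/β'² = 143/2304.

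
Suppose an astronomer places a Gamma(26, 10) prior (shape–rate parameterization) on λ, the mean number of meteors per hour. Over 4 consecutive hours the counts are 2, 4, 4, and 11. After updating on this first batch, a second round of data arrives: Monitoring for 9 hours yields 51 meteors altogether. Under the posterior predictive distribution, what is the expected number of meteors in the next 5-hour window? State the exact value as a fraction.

490/23

Total count: 2 + 4 + 4 + 11 = 21.
Total exposure: 4 hours.
After the first batch: Gamma(26 + 21, 10 + 4) = Gamma(47, 14).
Total count 51 over total exposure 9 hours.
After the second batch: Gamma(47 + 51, 14 + 9) = Gamma(98, 23).
Predictive mean over a 5-hour window = T·E[λ|data] = 5·98/23 = 490/23.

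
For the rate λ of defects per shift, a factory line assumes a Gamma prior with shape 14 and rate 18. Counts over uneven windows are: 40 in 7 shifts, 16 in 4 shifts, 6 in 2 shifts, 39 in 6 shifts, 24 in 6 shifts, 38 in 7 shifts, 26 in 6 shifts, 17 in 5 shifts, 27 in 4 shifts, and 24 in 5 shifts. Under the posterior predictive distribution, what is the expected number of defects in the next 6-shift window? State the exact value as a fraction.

Total count: 40 + 16 + 6 + 39 + 24 + 38 + 26 + 17 + 27 + 24 = 257.
Total exposure: 7 + 4 + 2 + 6 + 6 + 7 + 6 + 5 + 4 + 5 = 52 shifts.
Posterior: α' = 14 + 257 = 271, β' = 18 + 52 = 70.
Predictive mean over a 6-shift window = T·E[λ|data] = 6·271/70 = 813/35.

813/35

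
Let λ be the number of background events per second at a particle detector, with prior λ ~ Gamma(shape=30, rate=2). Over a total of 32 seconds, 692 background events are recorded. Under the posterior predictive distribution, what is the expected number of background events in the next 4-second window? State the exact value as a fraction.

1444/17

Total count 692 over total exposure 32 seconds.
The Gamma prior is conjugate for the Poisson rate, so λ | data ~ Gamma(30+692, 2+32) = Gamma(722, 34).
Predictive mean over a 4-second window = T·E[λ|data] = 4·722/34 = 1444/17.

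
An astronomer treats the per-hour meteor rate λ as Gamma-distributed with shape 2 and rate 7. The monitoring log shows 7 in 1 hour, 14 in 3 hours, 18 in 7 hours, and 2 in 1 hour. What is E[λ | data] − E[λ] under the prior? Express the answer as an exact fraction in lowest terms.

263/133

Total count: 7 + 14 + 18 + 2 = 41.
Total exposure: 1 + 3 + 7 + 1 = 12 hours.
Gamma(α, β) with Poisson data over total exposure Σt gives posterior Gamma(α+Σx, β+Σt) = Gamma(43, 19).
Posterior mean = 43/19 = 43/19; prior mean = 2/7 = 2/7. Difference = 43/19 − 2/7 = 263/133.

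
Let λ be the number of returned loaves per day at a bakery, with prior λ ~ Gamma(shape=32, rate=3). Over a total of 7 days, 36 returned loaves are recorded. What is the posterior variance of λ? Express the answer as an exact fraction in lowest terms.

Total count 36 over total exposure 7 days.
By Gamma–Poisson conjugacy, the posterior is Gamma(α + Σx, β + Σt) = Gamma(32 + 36, 3 + 7) = Gamma(68, 10).
Posterior variance = α'/β'² = 68/100 = 17/25.

17/25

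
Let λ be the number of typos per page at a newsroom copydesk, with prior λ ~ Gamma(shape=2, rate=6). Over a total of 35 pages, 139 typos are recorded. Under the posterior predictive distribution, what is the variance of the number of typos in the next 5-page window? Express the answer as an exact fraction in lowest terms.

Total count 139 over total exposure 35 pages.
Gamma(α, β) with Poisson data over total exposure Σt gives posterior Gamma(α+Σx, β+Σt) = Gamma(141, 41).
The posterior predictive for a window of length T is Negative Binomial with variance T·α'·(β'+T)/β'² = 5·141·46/1681 = 32430/1681.

32430/1681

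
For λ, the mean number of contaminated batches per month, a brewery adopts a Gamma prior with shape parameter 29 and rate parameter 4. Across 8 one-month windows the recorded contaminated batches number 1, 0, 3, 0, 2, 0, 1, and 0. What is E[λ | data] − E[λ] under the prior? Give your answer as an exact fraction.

-17/4

Total count: 1 + 0 + 3 + 0 + 2 + 0 + 1 + 0 = 7.
Total exposure: 8 months.
Posterior: α' = 29 + 7 = 36, β' = 4 + 8 = 12.
Posterior mean = 36/12 = 3; prior mean = 29/4 = 29/4. Difference = 3 − 29/4 = -17/4.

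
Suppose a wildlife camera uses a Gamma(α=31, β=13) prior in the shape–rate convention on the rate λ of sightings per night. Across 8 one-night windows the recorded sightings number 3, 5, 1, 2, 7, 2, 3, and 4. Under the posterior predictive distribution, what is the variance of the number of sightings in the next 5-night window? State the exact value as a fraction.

Total count: 3 + 5 + 1 + 2 + 7 + 2 + 3 + 4 = 27.
Total exposure: 8 nights.
Gamma(α, β) with Poisson data over total exposure Σt gives posterior Gamma(α+Σx, β+Σt) = Gamma(58, 21).
The posterior predictive for a window of length T is Negative Binomial with variance T·α'·(β'+T)/β'² = 5·58·26/441 = 7540/441.

7540/441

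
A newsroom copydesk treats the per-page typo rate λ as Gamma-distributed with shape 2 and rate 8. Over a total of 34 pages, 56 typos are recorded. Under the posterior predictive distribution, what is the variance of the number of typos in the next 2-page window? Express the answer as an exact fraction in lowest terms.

Total count 56 over total exposure 34 pages.
The Gamma prior is conjugate for the Poisson rate, so λ | data ~ Gamma(2+56, 8+34) = Gamma(58, 42).
The posterior predictive for a window of length T is Negative Binomial with variance T·α'·(β'+T)/β'² = 2·58·44/1764 = 1276/441.

1276/441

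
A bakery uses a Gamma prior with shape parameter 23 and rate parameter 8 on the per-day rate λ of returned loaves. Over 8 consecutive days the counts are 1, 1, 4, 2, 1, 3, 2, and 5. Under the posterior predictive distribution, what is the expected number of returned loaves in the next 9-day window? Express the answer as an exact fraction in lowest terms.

189/8

Total count: 1 + 1 + 4 + 2 + 1 + 3 + 2 + 5 = 19.
Total exposure: 8 days.
By Gamma–Poisson conjugacy, the posterior is Gamma(α + Σx, β + Σt) = Gamma(23 + 19, 8 + 8) = Gamma(42, 16).
Predictive mean over a 9-day window = T·E[λ|data] = 9·42/16 = 189/8.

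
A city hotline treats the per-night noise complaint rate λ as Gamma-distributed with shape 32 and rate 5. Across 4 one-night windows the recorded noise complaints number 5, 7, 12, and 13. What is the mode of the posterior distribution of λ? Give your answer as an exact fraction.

Total count: 5 + 7 + 12 + 13 = 37.
Total exposure: 4 nights.
By Gamma–Poisson conjugacy, the posterior is Gamma(α + Σx, β + Σt) = Gamma(32 + 37, 5 + 4) = Gamma(69, 9).
Posterior mode = (α'−1)/β' = 68/9.

68/9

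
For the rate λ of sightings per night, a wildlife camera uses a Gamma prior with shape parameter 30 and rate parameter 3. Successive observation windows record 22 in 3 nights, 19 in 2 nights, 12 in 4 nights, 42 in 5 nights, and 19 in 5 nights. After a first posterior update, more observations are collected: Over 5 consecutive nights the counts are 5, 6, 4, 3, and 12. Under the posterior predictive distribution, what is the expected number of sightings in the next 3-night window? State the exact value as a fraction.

58/3

Total count: 22 + 19 + 12 + 42 + 19 = 114.
Total exposure: 3 + 2 + 4 + 5 + 5 = 19 nights.
After the first batch: Gamma(30 + 114, 3 + 19) = Gamma(144, 22).
Total count: 5 + 6 + 4 + 3 + 12 = 30.
Total exposure: 5 nights.
After the second batch: Gamma(144 + 30, 22 + 5) = Gamma(174, 27).
Predictive mean over a 3-night window = T·E[λ|data] = 3·174/27 = 58/3.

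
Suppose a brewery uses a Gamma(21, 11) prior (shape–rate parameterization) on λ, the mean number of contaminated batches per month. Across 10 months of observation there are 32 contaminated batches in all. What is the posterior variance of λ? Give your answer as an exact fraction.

Total count 32 over total exposure 10 months.
Gamma(α, β) with Poisson data over total exposure Σt gives posterior Gamma(α+Σx, β+Σt) = Gamma(53, 21).
Posterior variance = α'/β'² = 53/441.

53/441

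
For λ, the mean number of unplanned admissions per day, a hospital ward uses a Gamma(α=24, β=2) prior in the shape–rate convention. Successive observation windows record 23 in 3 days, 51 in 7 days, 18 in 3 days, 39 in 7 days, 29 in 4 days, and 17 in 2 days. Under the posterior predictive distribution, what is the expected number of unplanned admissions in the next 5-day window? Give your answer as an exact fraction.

Total count: 23 + 51 + 18 + 39 + 29 + 17 = 177.
Total exposure: 3 + 7 + 3 + 7 + 4 + 2 = 26 days.
Gamma(α, β) with Poisson data over total exposure Σt gives posterior Gamma(α+Σx, β+Σt) = Gamma(201, 28).
Predictive mean over a 5-day window = T·E[λ|data] = 5·201/28 = 1005/28.

1005/28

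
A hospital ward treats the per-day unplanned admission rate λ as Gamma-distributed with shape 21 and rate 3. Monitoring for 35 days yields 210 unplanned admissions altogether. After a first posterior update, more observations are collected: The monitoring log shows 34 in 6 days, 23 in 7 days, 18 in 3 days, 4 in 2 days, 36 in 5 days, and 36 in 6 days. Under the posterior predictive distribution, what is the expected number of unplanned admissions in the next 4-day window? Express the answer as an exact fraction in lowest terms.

1528/67

Total count 210 over total exposure 35 days.
After the first batch: Gamma(21 + 210, 3 + 35) = Gamma(231, 38).
Total count: 34 + 23 + 18 + 4 + 36 + 36 = 151.
Total exposure: 6 + 7 + 3 + 2 + 5 + 6 = 29 days.
After the second batch: Gamma(231 + 151, 38 + 29) = Gamma(382, 67).
Predictive mean over a 4-day window = T·E[λ|data] = 4·382/67 = 1528/67.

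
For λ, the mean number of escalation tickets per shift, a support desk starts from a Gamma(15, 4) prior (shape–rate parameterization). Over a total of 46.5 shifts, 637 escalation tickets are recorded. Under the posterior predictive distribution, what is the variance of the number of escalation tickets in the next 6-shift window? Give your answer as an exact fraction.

884112/10201

Total count 637 over total exposure 46.5 shifts.
The Gamma prior is conjugate for the Poisson rate, so λ | data ~ Gamma(15+637, 4+46.5) = Gamma(652, 101/2).
The posterior predictive for a window of length T is Negative Binomial with variance T·α'·(β'+T)/β'² = 6·652·(113/2)/(10201/4) = 884112/10201.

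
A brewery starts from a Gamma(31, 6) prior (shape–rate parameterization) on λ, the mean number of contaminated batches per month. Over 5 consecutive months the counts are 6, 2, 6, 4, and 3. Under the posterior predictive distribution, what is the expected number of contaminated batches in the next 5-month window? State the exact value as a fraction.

260/11

Total count: 6 + 2 + 6 + 4 + 3 = 21.
Total exposure: 5 months.
Conjugate update: add total count to the shape and total exposure to the rate, giving Gamma(52, 11).
Predictive mean over a 5-month window = T·E[λ|data] = 5·52/11 = 260/11.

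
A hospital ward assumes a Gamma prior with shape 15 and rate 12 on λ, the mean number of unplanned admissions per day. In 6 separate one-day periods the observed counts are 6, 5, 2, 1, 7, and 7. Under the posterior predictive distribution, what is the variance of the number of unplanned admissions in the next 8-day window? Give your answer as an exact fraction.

2236/81

Total count: 6 + 5 + 2 + 1 + 7 + 7 = 28.
Total exposure: 6 days.
Conjugate update: add total count to the shape and total exposure to the rate, giving Gamma(43, 18).
The posterior predictive for a window of length T is Negative Binomial with variance T·α'·(β'+T)/β'² = 8·43·26/324 = 2236/81.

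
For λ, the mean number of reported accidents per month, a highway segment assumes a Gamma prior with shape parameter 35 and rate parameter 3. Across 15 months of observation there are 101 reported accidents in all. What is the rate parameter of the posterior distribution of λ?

18

Total count 101 over total exposure 15 months.
By Gamma–Poisson conjugacy, the posterior is Gamma(α + Σx, β + Σt) = Gamma(35 + 101, 3 + 15) = Gamma(136, 18).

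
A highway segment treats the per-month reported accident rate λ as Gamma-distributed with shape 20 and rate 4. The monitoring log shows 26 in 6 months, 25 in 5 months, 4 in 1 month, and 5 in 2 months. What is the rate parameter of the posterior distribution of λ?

18

Total count: 26 + 25 + 4 + 5 = 60.
Total exposure: 6 + 5 + 1 + 2 = 14 months.
Conjugate update: add total count to the shape and total exposure to the rate, giving Gamma(80, 18).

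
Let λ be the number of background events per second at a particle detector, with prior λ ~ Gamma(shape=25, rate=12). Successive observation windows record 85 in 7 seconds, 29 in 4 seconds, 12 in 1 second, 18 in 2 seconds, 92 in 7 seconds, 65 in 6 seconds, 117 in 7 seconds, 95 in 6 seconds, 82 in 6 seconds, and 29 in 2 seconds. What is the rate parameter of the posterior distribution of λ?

Total count: 85 + 29 + 12 + 18 + 92 + 65 + 117 + 95 + 82 + 29 = 624.
Total exposure: 7 + 4 + 1 + 2 + 7 + 6 + 7 + 6 + 6 + 2 = 48 seconds.
Gamma(α, β) with Poisson data over total exposure Σt gives posterior Gamma(α+Σx, β+Σt) = Gamma(649, 60).

60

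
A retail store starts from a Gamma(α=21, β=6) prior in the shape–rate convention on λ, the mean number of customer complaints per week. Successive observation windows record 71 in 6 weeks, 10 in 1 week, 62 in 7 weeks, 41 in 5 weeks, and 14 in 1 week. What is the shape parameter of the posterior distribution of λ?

Total count: 71 + 10 + 62 + 41 + 14 = 198.
Total exposure: 6 + 1 + 7 + 5 + 1 = 20 weeks.
The Gamma prior is conjugate for the Poisson rate, so λ | data ~ Gamma(21+198, 6+20) = Gamma(219, 26).

219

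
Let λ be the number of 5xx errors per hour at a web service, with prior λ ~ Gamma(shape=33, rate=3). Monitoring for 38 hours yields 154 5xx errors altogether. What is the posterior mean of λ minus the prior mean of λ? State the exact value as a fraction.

-264/41

Total count 154 over total exposure 38 hours.
By Gamma–Poisson conjugacy, the posterior is Gamma(α + Σx, β + Σt) = Gamma(33 + 154, 3 + 38) = Gamma(187, 41).
Posterior mean = 187/41 = 187/41; prior mean = 33/3 = 11. Difference = 187/41 − 11 = -264/41.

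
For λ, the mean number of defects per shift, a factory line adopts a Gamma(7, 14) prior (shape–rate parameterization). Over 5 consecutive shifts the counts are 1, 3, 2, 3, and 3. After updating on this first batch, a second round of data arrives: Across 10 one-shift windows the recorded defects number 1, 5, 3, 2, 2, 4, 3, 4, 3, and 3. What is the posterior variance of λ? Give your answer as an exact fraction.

49/841

Total count: 1 + 3 + 2 + 3 + 3 = 12.
Total exposure: 5 shifts.
After the first batch: Gamma(7 + 12, 14 + 5) = Gamma(19, 19).
Total count: 1 + 5 + 3 + 2 + 2 + 4 + 3 + 4 + 3 + 3 = 30.
Total exposure: 10 shifts.
After the second batch: Gamma(19 + 30, 19 + 10) = Gamma(49, 29).
Posterior variance = α'/β'² = 49/841.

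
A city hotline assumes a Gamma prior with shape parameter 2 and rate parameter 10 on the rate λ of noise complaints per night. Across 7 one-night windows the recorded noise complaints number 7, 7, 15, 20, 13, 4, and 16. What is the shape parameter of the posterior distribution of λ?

Total count: 7 + 7 + 15 + 20 + 13 + 4 + 16 = 82.
Total exposure: 7 nights.
By Gamma–Poisson conjugacy, the posterior is Gamma(α + Σx, β + Σt) = Gamma(2 + 82, 10 + 7) = Gamma(84, 17).

84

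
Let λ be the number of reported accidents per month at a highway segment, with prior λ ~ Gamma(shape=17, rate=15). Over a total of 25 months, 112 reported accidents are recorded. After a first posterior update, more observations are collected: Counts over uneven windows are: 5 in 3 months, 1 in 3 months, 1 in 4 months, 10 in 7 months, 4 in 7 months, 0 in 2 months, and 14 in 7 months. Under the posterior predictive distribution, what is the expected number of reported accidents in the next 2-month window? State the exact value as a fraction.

328/73

Total count 112 over total exposure 25 months.
After the first batch: Gamma(17 + 112, 15 + 25) = Gamma(129, 40).
Total count: 5 + 1 + 1 + 10 + 4 + 0 + 14 = 35.
Total exposure: 3 + 3 + 4 + 7 + 7 + 2 + 7 = 33 months.
After the second batch: Gamma(129 + 35, 40 + 33) = Gamma(164, 73).
Predictive mean over a 2-month window = T·E[λ|data] = 2·164/73 = 328/73.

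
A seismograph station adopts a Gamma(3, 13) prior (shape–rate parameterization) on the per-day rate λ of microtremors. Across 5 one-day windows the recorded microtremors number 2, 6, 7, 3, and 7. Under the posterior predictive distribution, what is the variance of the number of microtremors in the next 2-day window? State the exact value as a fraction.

280/81

Total count: 2 + 6 + 7 + 3 + 7 = 25.
Total exposure: 5 days.
Conjugate update: add total count to the shape and total exposure to the rate, giving Gamma(28, 18).
The posterior predictive for a window of length T is Negative Binomial with variance T·α'·(β'+T)/β'² = 2·28·20/324 = 280/81.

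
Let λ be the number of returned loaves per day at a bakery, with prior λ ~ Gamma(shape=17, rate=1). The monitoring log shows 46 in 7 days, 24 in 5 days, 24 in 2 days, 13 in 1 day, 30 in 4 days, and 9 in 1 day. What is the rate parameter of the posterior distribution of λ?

21

Total count: 46 + 24 + 24 + 13 + 30 + 9 = 146.
Total exposure: 7 + 5 + 2 + 1 + 4 + 1 = 20 days.
Gamma(α, β) with Poisson data over total exposure Σt gives posterior Gamma(α+Σx, β+Σt) = Gamma(163, 21).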